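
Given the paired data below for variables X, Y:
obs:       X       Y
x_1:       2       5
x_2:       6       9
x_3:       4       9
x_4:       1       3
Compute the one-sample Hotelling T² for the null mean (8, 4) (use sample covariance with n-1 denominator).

Step 1 — sample mean vector:
  mean(X) = (2 + 6 + 4 + 1) / 4 = 13/4 = 3.25
  mean(Y) = (5 + 9 + 9 + 3) / 4 = 26/4 = 6.5
  x̄ = (3.25, 6.5),  deviation x̄ - mu_0 = (3.25, 6.5) - (8, 4) = (-4.75, 2.5).

Step 2 — sample covariance matrix, S[i,j] = (1/(n-1)) · Σ_k (x_{k,i} - mean_i) · (x_{k,j} - mean_j), divisor n-1 = 3:
  S[X,X] = ((-1.25)·(-1.25) + (2.75)·(2.75) + (0.75)·(0.75) + (-2.25)·(-2.25)) / 3 = 14.75/3 = 4.9167
  S[X,Y] = ((-1.25)·(-1.5) + (2.75)·(2.5) + (0.75)·(2.5) + (-2.25)·(-3.5)) / 3 = 18.5/3 = 6.1667
  S[Y,Y] = ((-1.5)·(-1.5) + (2.5)·(2.5) + (2.5)·(2.5) + (-3.5)·(-3.5)) / 3 = 27/3 = 9
  S = [[4.9167, 6.1667],
 [6.1667, 9]].

Step 3 — invert S. det(S) = 4.9167·9 - (6.1667)² = 6.2222.
  S^{-1} = (1/det) · [[d, -b], [-b, a]] = [[1.4464, -0.9911],
 [-0.9911, 0.7902]].

Step 4 — quadratic form (x̄ - mu_0)^T · S^{-1} · (x̄ - mu_0):
  S^{-1} · (x̄ - mu_0) = (-9.3482, 6.683),
  (x̄ - mu_0)^T · [...] = (-4.75)·(-9.3482) + (2.5)·(6.683) = 61.1116.

Step 5 — scale by n: T² = 4 · 61.1116 = 244.4464.

T² ≈ 244.4464


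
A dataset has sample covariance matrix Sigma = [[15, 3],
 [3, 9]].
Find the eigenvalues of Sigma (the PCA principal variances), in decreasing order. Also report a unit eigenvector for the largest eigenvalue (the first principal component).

Step 1 — characteristic polynomial of 2×2 Sigma:
  det(Sigma - λI) = λ² - trace · λ + det = 0.
  trace = 15 + 9 = 24, det = 15·9 - (3)² = 126.
Step 2 — discriminant:
  Δ = trace² - 4·det = 576 - 504 = 72.
Step 3 — eigenvalues:
  λ = (trace ± √Δ)/2 = (24 ± 8.4853)/2,
  λ_1 = 16.2426,  λ_2 = 7.7574.

Step 4 — unit eigenvector for λ_1: solve (Sigma - λ_1 I)v = 0. First row:
  (15 - 16.2426)·v_x + (3)·v_y = 0, i.e. (-1.2426)·v_x + (3)·v_y = 0,
  so v ∝ (b, λ_1 - a) = (3, 1.2426) = u.
  ||u|| = √((3)² + (1.2426)²) = √(10.5442) ≈ 3.2472,
  v_1 = u/||u|| ≈ (0.9239, 0.3827) (||v_1|| = 1).

λ_1 = 16.2426,  λ_2 = 7.7574;  v_1 ≈ (0.9239, 0.3827)


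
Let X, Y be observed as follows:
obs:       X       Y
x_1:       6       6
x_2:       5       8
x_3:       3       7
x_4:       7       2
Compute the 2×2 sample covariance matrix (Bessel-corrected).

Step 1 — column means:
  mean(X) = (6 + 5 + 3 + 7) / 4 = 21/4 = 5.25
  mean(Y) = (6 + 8 + 7 + 2) / 4 = 23/4 = 5.75

Step 2 — sample covariance S[i,j] = (1/(n-1)) · Σ_k (x_{k,i} - mean_i) · (x_{k,j} - mean_j), with n-1 = 3.
  S[X,X] = ((0.75)·(0.75) + (-0.25)·(-0.25) + (-2.25)·(-2.25) + (1.75)·(1.75)) / 3 = 8.75/3 = 2.9167
  S[X,Y] = ((0.75)·(0.25) + (-0.25)·(2.25) + (-2.25)·(1.25) + (1.75)·(-3.75)) / 3 = -9.75/3 = -3.25
  S[Y,Y] = ((0.25)·(0.25) + (2.25)·(2.25) + (1.25)·(1.25) + (-3.75)·(-3.75)) / 3 = 20.75/3 = 6.9167

S is symmetric (S[j,i] = S[i,j]). Assembling:

S = [[2.9167, -3.25],
 [-3.25, 6.9167]]


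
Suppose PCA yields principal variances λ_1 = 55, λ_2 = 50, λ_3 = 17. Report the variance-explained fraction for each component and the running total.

Step 1 — total variance = trace(Sigma) = Σ λ_i = 55 + 50 + 17 = 122.

Step 2 — fraction explained by component i = λ_i / Σ λ:
  PC1: 55/122 = 0.4508
  PC2: 50/122 = 0.4098
  PC3: 17/122 = 0.1393

Step 3 — cumulative fraction after k components = (λ_1 + ... + λ_k) / Σ λ:
  k = 1: 55/122 = 0.4508
  k = 2: (55 + 50)/122 = 105/122 = 0.8607
  k = 3: (55 + 50 + 17)/122 = 122/122 = 1

Summary (fraction, with percent):

explained: PC1 0.4508 (45.08%), PC2 0.4098 (40.98%), PC3 0.1393 (13.93%);  cumulative: 0.4508, 0.8607, 1


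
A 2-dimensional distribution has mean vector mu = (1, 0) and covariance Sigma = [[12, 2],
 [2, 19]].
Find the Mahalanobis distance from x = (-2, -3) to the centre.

Step 1 — centre the observation: (x - mu) = (-3, -3).

Step 2 — invert Sigma. det(Sigma) = 12·19 - (2)² = 224.
  Sigma^{-1} = (1/det) · [[d, -b], [-b, a]] = [[0.0848, -0.0089],
 [-0.0089, 0.0536]].

Step 3 — form the quadratic (x - mu)^T · Sigma^{-1} · (x - mu):
  Sigma^{-1} · (x - mu) = (-0.2277, -0.1339).
  (x - mu)^T · [Sigma^{-1} · (x - mu)] = (-3)·(-0.2277) + (-3)·(-0.1339) = 1.0848.

Step 4 — take square root: d = √(1.0848) ≈ 1.0415.

d(x, mu) = √(1.0848) ≈ 1.0415


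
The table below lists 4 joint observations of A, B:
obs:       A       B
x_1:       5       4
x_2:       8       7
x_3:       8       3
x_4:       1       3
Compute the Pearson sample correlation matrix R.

Step 1 — column means:
  mean(A) = (5 + 8 + 8 + 1) / 4 = 22/4 = 5.5
  mean(B) = (4 + 7 + 3 + 3) / 4 = 17/4 = 4.25

Step 2 — sample variances and covariances s[i,j] = (1/(n-1)) · Σ_k (x_{k,i} - mean_i) · (x_{k,j} - mean_j), with n-1 = 3:
  s[A,A] = ((-0.5)·(-0.5) + (2.5)·(2.5) + (2.5)·(2.5) + (-4.5)·(-4.5)) / 3 = 33/3 = 11
  s[A,B] = ((-0.5)·(-0.25) + (2.5)·(2.75) + (2.5)·(-1.25) + (-4.5)·(-1.25)) / 3 = 9.5/3 = 3.1667
  s[B,B] = ((-0.25)·(-0.25) + (2.75)·(2.75) + (-1.25)·(-1.25) + (-1.25)·(-1.25)) / 3 = 10.75/3 = 3.5833
  Sample standard deviations s_i = √(s[i,i]):
  s(A) = √(11) = 3.3166
  s(B) = √(3.5833) = 1.893

Step 3 — r_{ij} = s_{ij} / (s_i · s_j):
  r[A,A] = 1 (diagonal).
  r[A,B] = 3.1667 / (3.3166 · 1.893) = 3.1667 / 6.2783 = 0.5044
  r[B,B] = 1 (diagonal).

R is symmetric with unit diagonal. Assembling:

R = [[1, 0.5044],
 [0.5044, 1]]


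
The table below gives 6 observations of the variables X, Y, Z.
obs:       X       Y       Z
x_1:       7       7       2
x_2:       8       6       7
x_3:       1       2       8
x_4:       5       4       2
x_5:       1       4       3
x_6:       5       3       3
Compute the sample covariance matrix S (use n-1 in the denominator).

Step 1 — column means:
  mean(X) = (7 + 8 + 1 + 5 + 1 + 5) / 6 = 27/6 = 4.5
  mean(Y) = (7 + 6 + 2 + 4 + 4 + 3) / 6 = 26/6 = 4.3333
  mean(Z) = (2 + 7 + 8 + 2 + 3 + 3) / 6 = 25/6 = 4.1667

Step 2 — sample covariance S[i,j] = (1/(n-1)) · Σ_k (x_{k,i} - mean_i) · (x_{k,j} - mean_j), with n-1 = 5.
  S[X,X] = ((2.5)·(2.5) + (3.5)·(3.5) + (-3.5)·(-3.5) + (0.5)·(0.5) + (-3.5)·(-3.5) + (0.5)·(0.5)) / 5 = 43.5/5 = 8.7
  S[X,Y] = ((2.5)·(2.6667) + (3.5)·(1.6667) + (-3.5)·(-2.3333) + (0.5)·(-0.3333) + (-3.5)·(-0.3333) + (0.5)·(-1.3333)) / 5 = 21/5 = 4.2
  S[X,Z] = ((2.5)·(-2.1667) + (3.5)·(2.8333) + (-3.5)·(3.8333) + (0.5)·(-2.1667) + (-3.5)·(-1.1667) + (0.5)·(-1.1667)) / 5 = -6.5/5 = -1.3
  S[Y,Y] = ((2.6667)·(2.6667) + (1.6667)·(1.6667) + (-2.3333)·(-2.3333) + (-0.3333)·(-0.3333) + (-0.3333)·(-0.3333) + (-1.3333)·(-1.3333)) / 5 = 17.3333/5 = 3.4667
  S[Y,Z] = ((2.6667)·(-2.1667) + (1.6667)·(2.8333) + (-2.3333)·(3.8333) + (-0.3333)·(-2.1667) + (-0.3333)·(-1.1667) + (-1.3333)·(-1.1667)) / 5 = -7.3333/5 = -1.4667
  S[Z,Z] = ((-2.1667)·(-2.1667) + (2.8333)·(2.8333) + (3.8333)·(3.8333) + (-2.1667)·(-2.1667) + (-1.1667)·(-1.1667) + (-1.1667)·(-1.1667)) / 5 = 34.8333/5 = 6.9667

S is symmetric (S[j,i] = S[i,j]). Assembling:

S = [[8.7, 4.2, -1.3],
 [4.2, 3.4667, -1.4667],
 [-1.3, -1.4667, 6.9667]]


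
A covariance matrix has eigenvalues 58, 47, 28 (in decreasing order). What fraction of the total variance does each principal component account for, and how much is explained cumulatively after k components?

Step 1 — total variance = trace(Sigma) = Σ λ_i = 58 + 47 + 28 = 133.

Step 2 — fraction explained by component i = λ_i / Σ λ:
  PC1: 58/133 = 0.4361
  PC2: 47/133 = 0.3534
  PC3: 28/133 = 0.2105

Step 3 — cumulative fraction after k components = (λ_1 + ... + λ_k) / Σ λ:
  k = 1: 58/133 = 0.4361
  k = 2: (58 + 47)/133 = 105/133 = 0.7895
  k = 3: (58 + 47 + 28)/133 = 133/133 = 1

Summary (fraction, with percent):

explained: PC1 0.4361 (43.61%), PC2 0.3534 (35.34%), PC3 0.2105 (21.05%);  cumulative: 0.4361, 0.7895, 1


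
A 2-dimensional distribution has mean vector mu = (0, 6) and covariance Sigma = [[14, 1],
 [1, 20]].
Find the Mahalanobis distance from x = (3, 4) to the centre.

Step 1 — centre the observation: (x - mu) = (3, -2).

Step 2 — invert Sigma. det(Sigma) = 14·20 - (1)² = 279.
  Sigma^{-1} = (1/det) · [[d, -b], [-b, a]] = [[0.0717, -0.0036],
 [-0.0036, 0.0502]].

Step 3 — form the quadratic (x - mu)^T · Sigma^{-1} · (x - mu):
  Sigma^{-1} · (x - mu) = (0.2222, -0.1111).
  (x - mu)^T · [Sigma^{-1} · (x - mu)] = (3)·(0.2222) + (-2)·(-0.1111) = 0.8889.

Step 4 — take square root: d = √(0.8889) ≈ 0.9428.

d(x, mu) = √(0.8889) ≈ 0.9428


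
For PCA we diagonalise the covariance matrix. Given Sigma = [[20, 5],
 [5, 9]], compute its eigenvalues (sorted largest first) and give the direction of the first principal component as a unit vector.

Step 1 — characteristic polynomial of 2×2 Sigma:
  det(Sigma - λI) = λ² - trace · λ + det = 0.
  trace = 20 + 9 = 29, det = 20·9 - (5)² = 155.
Step 2 — discriminant:
  Δ = trace² - 4·det = 841 - 620 = 221.
Step 3 — eigenvalues:
  λ = (trace ± √Δ)/2 = (29 ± 14.8661)/2,
  λ_1 = 21.933,  λ_2 = 7.067.

Step 4 — unit eigenvector for λ_1: solve (Sigma - λ_1 I)v = 0. First row:
  (20 - 21.933)·v_x + (5)·v_y = 0, i.e. (-1.933)·v_x + (5)·v_y = 0,
  so v ∝ (b, λ_1 - a) = (5, 1.933) = u.
  ||u|| = √((5)² + (1.933)²) = √(28.7366) ≈ 5.3607,
  v_1 = u/||u|| ≈ (0.9327, 0.3606) (||v_1|| = 1).

λ_1 = 21.933,  λ_2 = 7.067;  v_1 ≈ (0.9327, 0.3606)


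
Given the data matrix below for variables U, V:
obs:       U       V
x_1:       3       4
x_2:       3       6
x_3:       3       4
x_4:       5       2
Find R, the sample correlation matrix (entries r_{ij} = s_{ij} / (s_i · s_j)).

Step 1 — column means:
  mean(U) = (3 + 3 + 3 + 5) / 4 = 14/4 = 3.5
  mean(V) = (4 + 6 + 4 + 2) / 4 = 16/4 = 4

Step 2 — sample variances and covariances s[i,j] = (1/(n-1)) · Σ_k (x_{k,i} - mean_i) · (x_{k,j} - mean_j), with n-1 = 3:
  s[U,U] = ((-0.5)·(-0.5) + (-0.5)·(-0.5) + (-0.5)·(-0.5) + (1.5)·(1.5)) / 3 = 3/3 = 1
  s[U,V] = ((-0.5)·(0) + (-0.5)·(2) + (-0.5)·(0) + (1.5)·(-2)) / 3 = -4/3 = -1.3333
  s[V,V] = ((0)·(0) + (2)·(2) + (0)·(0) + (-2)·(-2)) / 3 = 8/3 = 2.6667
  Sample standard deviations s_i = √(s[i,i]):
  s(U) = √(1) = 1
  s(V) = √(2.6667) = 1.633

Step 3 — r_{ij} = s_{ij} / (s_i · s_j):
  r[U,U] = 1 (diagonal).
  r[U,V] = -1.3333 / (1 · 1.633) = -1.3333 / 1.633 = -0.8165
  r[V,V] = 1 (diagonal).

R is symmetric with unit diagonal. Assembling:

R = [[1, -0.8165],
 [-0.8165, 1]]


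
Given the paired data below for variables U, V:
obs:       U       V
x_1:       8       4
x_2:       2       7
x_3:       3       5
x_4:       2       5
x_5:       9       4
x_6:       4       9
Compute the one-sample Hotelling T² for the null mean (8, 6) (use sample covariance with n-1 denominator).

Step 1 — sample mean vector:
  mean(U) = (8 + 2 + 3 + 2 + 9 + 4) / 6 = 28/6 = 4.6667
  mean(V) = (4 + 7 + 5 + 5 + 4 + 9) / 6 = 34/6 = 5.6667
  x̄ = (4.6667, 5.6667),  deviation x̄ - mu_0 = (4.6667, 5.6667) - (8, 6) = (-3.3333, -0.3333).

Step 2 — sample covariance matrix, S[i,j] = (1/(n-1)) · Σ_k (x_{k,i} - mean_i) · (x_{k,j} - mean_j), divisor n-1 = 5:
  S[U,U] = ((3.3333)·(3.3333) + (-2.6667)·(-2.6667) + (-1.6667)·(-1.6667) + (-2.6667)·(-2.6667) + (4.3333)·(4.3333) + (-0.6667)·(-0.6667)) / 5 = 47.3333/5 = 9.4667
  S[U,V] = ((3.3333)·(-1.6667) + (-2.6667)·(1.3333) + (-1.6667)·(-0.6667) + (-2.6667)·(-0.6667) + (4.3333)·(-1.6667) + (-0.6667)·(3.3333)) / 5 = -15.6667/5 = -3.1333
  S[V,V] = ((-1.6667)·(-1.6667) + (1.3333)·(1.3333) + (-0.6667)·(-0.6667) + (-0.6667)·(-0.6667) + (-1.6667)·(-1.6667) + (3.3333)·(3.3333)) / 5 = 19.3333/5 = 3.8667
  S = [[9.4667, -3.1333],
 [-3.1333, 3.8667]].

Step 3 — invert S. det(S) = 9.4667·3.8667 - (-3.1333)² = 26.7867.
  S^{-1} = (1/det) · [[d, -b], [-b, a]] = [[0.1444, 0.117],
 [0.117, 0.3534]].

Step 4 — quadratic form (x̄ - mu_0)^T · S^{-1} · (x̄ - mu_0):
  S^{-1} · (x̄ - mu_0) = (-0.5202, -0.5077),
  (x̄ - mu_0)^T · [...] = (-3.3333)·(-0.5202) + (-0.3333)·(-0.5077) = 1.9031.

Step 5 — scale by n: T² = 6 · 1.9031 = 11.4186.

T² ≈ 11.4186


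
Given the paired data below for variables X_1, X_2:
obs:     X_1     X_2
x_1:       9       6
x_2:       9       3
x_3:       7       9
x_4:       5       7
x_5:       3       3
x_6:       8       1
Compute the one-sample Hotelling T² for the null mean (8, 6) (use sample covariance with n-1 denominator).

Step 1 — sample mean vector:
  mean(X_1) = (9 + 9 + 7 + 5 + 3 + 8) / 6 = 41/6 = 6.8333
  mean(X_2) = (6 + 3 + 9 + 7 + 3 + 1) / 6 = 29/6 = 4.8333
  x̄ = (6.8333, 4.8333),  deviation x̄ - mu_0 = (6.8333, 4.8333) - (8, 6) = (-1.1667, -1.1667).

Step 2 — sample covariance matrix, S[i,j] = (1/(n-1)) · Σ_k (x_{k,i} - mean_i) · (x_{k,j} - mean_j), divisor n-1 = 5:
  S[X_1,X_1] = ((2.1667)·(2.1667) + (2.1667)·(2.1667) + (0.1667)·(0.1667) + (-1.8333)·(-1.8333) + (-3.8333)·(-3.8333) + (1.1667)·(1.1667)) / 5 = 28.8333/5 = 5.7667
  S[X_1,X_2] = ((2.1667)·(1.1667) + (2.1667)·(-1.8333) + (0.1667)·(4.1667) + (-1.8333)·(2.1667) + (-3.8333)·(-1.8333) + (1.1667)·(-3.8333)) / 5 = -2.1667/5 = -0.4333
  S[X_2,X_2] = ((1.1667)·(1.1667) + (-1.8333)·(-1.8333) + (4.1667)·(4.1667) + (2.1667)·(2.1667) + (-1.8333)·(-1.8333) + (-3.8333)·(-3.8333)) / 5 = 44.8333/5 = 8.9667
  S = [[5.7667, -0.4333],
 [-0.4333, 8.9667]].

Step 3 — invert S. det(S) = 5.7667·8.9667 - (-0.4333)² = 51.52.
  S^{-1} = (1/det) · [[d, -b], [-b, a]] = [[0.174, 0.0084],
 [0.0084, 0.1119]].

Step 4 — quadratic form (x̄ - mu_0)^T · S^{-1} · (x̄ - mu_0):
  S^{-1} · (x̄ - mu_0) = (-0.2129, -0.1404),
  (x̄ - mu_0)^T · [...] = (-1.1667)·(-0.2129) + (-1.1667)·(-0.1404) = 0.4121.

Step 5 — scale by n: T² = 6 · 0.4121 = 2.4728.

T² ≈ 2.4728


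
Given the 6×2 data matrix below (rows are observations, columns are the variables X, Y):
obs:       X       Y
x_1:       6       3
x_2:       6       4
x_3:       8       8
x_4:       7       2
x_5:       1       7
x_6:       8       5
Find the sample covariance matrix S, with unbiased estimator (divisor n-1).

Step 1 — column means:
  mean(X) = (6 + 6 + 8 + 7 + 1 + 8) / 6 = 36/6 = 6
  mean(Y) = (3 + 4 + 8 + 2 + 7 + 5) / 6 = 29/6 = 4.8333

Step 2 — sample covariance S[i,j] = (1/(n-1)) · Σ_k (x_{k,i} - mean_i) · (x_{k,j} - mean_j), with n-1 = 5.
  S[X,X] = ((0)·(0) + (0)·(0) + (2)·(2) + (1)·(1) + (-5)·(-5) + (2)·(2)) / 5 = 34/5 = 6.8
  S[X,Y] = ((0)·(-1.8333) + (0)·(-0.8333) + (2)·(3.1667) + (1)·(-2.8333) + (-5)·(2.1667) + (2)·(0.1667)) / 5 = -7/5 = -1.4
  S[Y,Y] = ((-1.8333)·(-1.8333) + (-0.8333)·(-0.8333) + (3.1667)·(3.1667) + (-2.8333)·(-2.8333) + (2.1667)·(2.1667) + (0.1667)·(0.1667)) / 5 = 26.8333/5 = 5.3667

S is symmetric (S[j,i] = S[i,j]). Assembling:

S = [[6.8, -1.4],
 [-1.4, 5.3667]]


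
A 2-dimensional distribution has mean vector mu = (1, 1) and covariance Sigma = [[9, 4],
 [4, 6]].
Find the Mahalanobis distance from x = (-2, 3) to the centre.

Step 1 — centre the observation: (x - mu) = (-3, 2).

Step 2 — invert Sigma. det(Sigma) = 9·6 - (4)² = 38.
  Sigma^{-1} = (1/det) · [[d, -b], [-b, a]] = [[0.1579, -0.1053],
 [-0.1053, 0.2368]].

Step 3 — form the quadratic (x - mu)^T · Sigma^{-1} · (x - mu):
  Sigma^{-1} · (x - mu) = (-0.6842, 0.7895).
  (x - mu)^T · [Sigma^{-1} · (x - mu)] = (-3)·(-0.6842) + (2)·(0.7895) = 3.6316.

Step 4 — take square root: d = √(3.6316) ≈ 1.9057.

d(x, mu) = √(3.6316) ≈ 1.9057


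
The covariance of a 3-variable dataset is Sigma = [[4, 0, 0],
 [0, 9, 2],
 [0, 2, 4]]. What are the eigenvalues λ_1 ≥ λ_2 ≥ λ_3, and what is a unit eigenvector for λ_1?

Step 1 — characteristic polynomial p(λ) = det(λI - Sigma) = λ³ - tr·λ² + c_1·λ - det, where tr = trace, c_1 = sum of the principal 2×2 minors, det = det(Sigma):
  tr = 4 + 9 + 4 = 17,
  c_1 = (4·9 - (0)²) + (4·4 - (0)²) + (9·4 - (2)²) = 36 + 16 + 32 = 84,
  det = 4·(9·4 - (2)²) - (0)·((0)·4 - (2)·(0)) + (0)·((0)·(2) - 9·(0)) = 4·(32) - (0)·(0) + (0)·(0) = 128.
  So p(λ) = λ³ - 17λ² + 84λ - 128.
Step 2 — look for an integer root (rational root theorem: any rational root is an integer divisor of 128). Testing λ = 4:
  p(4) = 64 - 272 + 336 - 128 = 0  ✓
  Dividing out (λ - 4): p(λ) = (λ - 4)(λ² - 13λ + 32).
Step 3 — remaining eigenvalues from the quadratic λ² - 13λ + 32 = 0:
  Δ = 13² - 4·32 = 169 - 128 = 41,  λ = (13 ± √41)/2 = (13 ± 6.4031)/2 ≈ 9.7016 or 3.2984.
  Sorted: λ_1 = 9.7016,  λ_2 = 4,  λ_3 = 3.2984  (check: sum = 17 = tr ✓).

Step 4 — unit eigenvector for λ_1 ≈ 9.7016: v spans the null space of (Sigma - λ_1 I), whose rows are
  r_1 = (-5.7016, 0, 0),  r_2 = (0, -0.7016, 2),  r_3 = (0, 2, -5.7016).
  v is orthogonal to every row, so take v ∝ r_1 × r_2 = ((0)·(2) - (0)·(-0.7016), (0)·(0) - (-5.7016)·(2), (-5.7016)·(-0.7016) - (0)·(0)) ≈ (0, 11.4031, 4).
  Let u = (0, 11.4031, 4).
  ||u|| = √((0)² + (11.4031)² + (4)²) = √(146.0312) ≈ 12.0843,  v_1 = u/||u|| ≈ (0, 0.9436, 0.331) (||v_1|| = 1).

λ_1 = 9.7016,  λ_2 = 4,  λ_3 = 3.2984;  v_1 ≈ (0, 0.9436, 0.331)


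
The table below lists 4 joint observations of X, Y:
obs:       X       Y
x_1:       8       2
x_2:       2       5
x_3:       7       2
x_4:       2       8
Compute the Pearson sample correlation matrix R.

Step 1 — column means:
  mean(X) = (8 + 2 + 7 + 2) / 4 = 19/4 = 4.75
  mean(Y) = (2 + 5 + 2 + 8) / 4 = 17/4 = 4.25

Step 2 — sample variances and covariances s[i,j] = (1/(n-1)) · Σ_k (x_{k,i} - mean_i) · (x_{k,j} - mean_j), with n-1 = 3:
  s[X,X] = ((3.25)·(3.25) + (-2.75)·(-2.75) + (2.25)·(2.25) + (-2.75)·(-2.75)) / 3 = 30.75/3 = 10.25
  s[X,Y] = ((3.25)·(-2.25) + (-2.75)·(0.75) + (2.25)·(-2.25) + (-2.75)·(3.75)) / 3 = -24.75/3 = -8.25
  s[Y,Y] = ((-2.25)·(-2.25) + (0.75)·(0.75) + (-2.25)·(-2.25) + (3.75)·(3.75)) / 3 = 24.75/3 = 8.25
  Sample standard deviations s_i = √(s[i,i]):
  s(X) = √(10.25) = 3.2016
  s(Y) = √(8.25) = 2.8723

Step 3 — r_{ij} = s_{ij} / (s_i · s_j):
  r[X,X] = 1 (diagonal).
  r[X,Y] = -8.25 / (3.2016 · 2.8723) = -8.25 / 9.1958 = -0.8971
  r[Y,Y] = 1 (diagonal).

R is symmetric with unit diagonal. Assembling:

R = [[1, -0.8971],
 [-0.8971, 1]]


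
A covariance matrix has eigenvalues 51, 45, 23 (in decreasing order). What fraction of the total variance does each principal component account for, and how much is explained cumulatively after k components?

Step 1 — total variance = trace(Sigma) = Σ λ_i = 51 + 45 + 23 = 119.

Step 2 — fraction explained by component i = λ_i / Σ λ:
  PC1: 51/119 = 0.4286
  PC2: 45/119 = 0.3782
  PC3: 23/119 = 0.1933

Step 3 — cumulative fraction after k components = (λ_1 + ... + λ_k) / Σ λ:
  k = 1: 51/119 = 0.4286
  k = 2: (51 + 45)/119 = 96/119 = 0.8067
  k = 3: (51 + 45 + 23)/119 = 119/119 = 1

Summary (fraction, with percent):

explained: PC1 0.4286 (42.86%), PC2 0.3782 (37.82%), PC3 0.1933 (19.33%);  cumulative: 0.4286, 0.8067, 1


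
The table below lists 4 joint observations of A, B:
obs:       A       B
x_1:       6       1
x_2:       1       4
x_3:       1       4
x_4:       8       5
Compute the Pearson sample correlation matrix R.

Step 1 — column means:
  mean(A) = (6 + 1 + 1 + 8) / 4 = 16/4 = 4
  mean(B) = (1 + 4 + 4 + 5) / 4 = 14/4 = 3.5

Step 2 — sample variances and covariances s[i,j] = (1/(n-1)) · Σ_k (x_{k,i} - mean_i) · (x_{k,j} - mean_j), with n-1 = 3:
  s[A,A] = ((2)·(2) + (-3)·(-3) + (-3)·(-3) + (4)·(4)) / 3 = 38/3 = 12.6667
  s[A,B] = ((2)·(-2.5) + (-3)·(0.5) + (-3)·(0.5) + (4)·(1.5)) / 3 = -2/3 = -0.6667
  s[B,B] = ((-2.5)·(-2.5) + (0.5)·(0.5) + (0.5)·(0.5) + (1.5)·(1.5)) / 3 = 9/3 = 3
  Sample standard deviations s_i = √(s[i,i]):
  s(A) = √(12.6667) = 3.559
  s(B) = √(3) = 1.7321

Step 3 — r_{ij} = s_{ij} / (s_i · s_j):
  r[A,A] = 1 (diagonal).
  r[A,B] = -0.6667 / (3.559 · 1.7321) = -0.6667 / 6.1644 = -0.1081
  r[B,B] = 1 (diagonal).

R is symmetric with unit diagonal. Assembling:

R = [[1, -0.1081],
 [-0.1081, 1]]


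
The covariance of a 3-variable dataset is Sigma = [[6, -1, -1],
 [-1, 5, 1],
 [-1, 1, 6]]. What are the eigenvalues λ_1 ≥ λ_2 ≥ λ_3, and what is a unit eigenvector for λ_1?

Step 1 — characteristic polynomial p(λ) = det(λI - Sigma) = λ³ - tr·λ² + c_1·λ - det, where tr = trace, c_1 = sum of the principal 2×2 minors, det = det(Sigma):
  tr = 6 + 5 + 6 = 17,
  c_1 = (6·5 - (-1)²) + (6·6 - (-1)²) + (5·6 - (1)²) = 29 + 35 + 29 = 93,
  det = 6·(5·6 - (1)²) - (-1)·((-1)·6 - (1)·(-1)) + (-1)·((-1)·(1) - 5·(-1)) = 6·(29) - (-1)·(-5) + (-1)·(4) = 165.
  So p(λ) = λ³ - 17λ² + 93λ - 165.
Step 2 — look for an integer root (rational root theorem: any rational root is an integer divisor of 165). Testing λ = 5:
  p(5) = 125 - 425 + 465 - 165 = 0  ✓
  Dividing out (λ - 5): p(λ) = (λ - 5)(λ² - 12λ + 33).
Step 3 — remaining eigenvalues from the quadratic λ² - 12λ + 33 = 0:
  Δ = 12² - 4·33 = 144 - 132 = 12,  λ = (12 ± √12)/2 = (12 ± 3.4641)/2 ≈ 7.7321 or 4.2679.
  Sorted: λ_1 = 7.7321,  λ_2 = 5,  λ_3 = 4.2679  (check: sum = 17 = tr ✓).

Step 4 — unit eigenvector for λ_1 ≈ 7.7321: v spans the null space of (Sigma - λ_1 I), whose rows are
  r_1 = (-1.7321, -1, -1),  r_2 = (-1, -2.7321, 1),  r_3 = (-1, 1, -1.7321).
  v is orthogonal to every row, so take v ∝ r_1 × r_2 = ((-1)·(1) - (-1)·(-2.7321), (-1)·(-1) - (-1.7321)·(1), (-1.7321)·(-2.7321) - (-1)·(-1)) ≈ (-3.7321, 2.7321, 3.7321).
  Rescale (multiply by -1 so the first nonzero entry is positive): u = (3.7321, -2.7321, -3.7321).
  ||u|| = √((3.7321)² + (-2.7321)² + (-3.7321)²) = √(35.3205) ≈ 5.9431,  v_1 = u/||u|| ≈ (0.628, -0.4597, -0.628) (||v_1|| = 1).

λ_1 = 7.7321,  λ_2 = 5,  λ_3 = 4.2679;  v_1 ≈ (0.628, -0.4597, -0.628)


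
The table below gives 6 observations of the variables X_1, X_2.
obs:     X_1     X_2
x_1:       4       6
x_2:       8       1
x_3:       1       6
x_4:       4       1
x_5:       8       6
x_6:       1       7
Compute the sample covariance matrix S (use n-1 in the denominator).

Step 1 — column means:
  mean(X_1) = (4 + 8 + 1 + 4 + 8 + 1) / 6 = 26/6 = 4.3333
  mean(X_2) = (6 + 1 + 6 + 1 + 6 + 7) / 6 = 27/6 = 4.5

Step 2 — sample covariance S[i,j] = (1/(n-1)) · Σ_k (x_{k,i} - mean_i) · (x_{k,j} - mean_j), with n-1 = 5.
  S[X_1,X_1] = ((-0.3333)·(-0.3333) + (3.6667)·(3.6667) + (-3.3333)·(-3.3333) + (-0.3333)·(-0.3333) + (3.6667)·(3.6667) + (-3.3333)·(-3.3333)) / 5 = 49.3333/5 = 9.8667
  S[X_1,X_2] = ((-0.3333)·(1.5) + (3.6667)·(-3.5) + (-3.3333)·(1.5) + (-0.3333)·(-3.5) + (3.6667)·(1.5) + (-3.3333)·(2.5)) / 5 = -20/5 = -4
  S[X_2,X_2] = ((1.5)·(1.5) + (-3.5)·(-3.5) + (1.5)·(1.5) + (-3.5)·(-3.5) + (1.5)·(1.5) + (2.5)·(2.5)) / 5 = 37.5/5 = 7.5

S is symmetric (S[j,i] = S[i,j]). Assembling:

S = [[9.8667, -4],
 [-4, 7.5]]


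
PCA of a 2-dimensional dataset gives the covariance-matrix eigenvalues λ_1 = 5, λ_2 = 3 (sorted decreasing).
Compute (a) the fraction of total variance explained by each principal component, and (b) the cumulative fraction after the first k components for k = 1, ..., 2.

Step 1 — total variance = trace(Sigma) = Σ λ_i = 5 + 3 = 8.

Step 2 — fraction explained by component i = λ_i / Σ λ:
  PC1: 5/8 = 0.625
  PC2: 3/8 = 0.375

Step 3 — cumulative fraction after k components = (λ_1 + ... + λ_k) / Σ λ:
  k = 1: 5/8 = 0.625
  k = 2: (5 + 3)/8 = 8/8 = 1

Summary (fraction, with percent):

explained: PC1 0.625 (62.5%), PC2 0.375 (37.5%);  cumulative: 0.625, 1


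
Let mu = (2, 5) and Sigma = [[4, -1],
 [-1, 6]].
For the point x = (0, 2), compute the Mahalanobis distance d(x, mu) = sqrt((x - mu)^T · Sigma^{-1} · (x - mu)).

Step 1 — centre the observation: (x - mu) = (-2, -3).

Step 2 — invert Sigma. det(Sigma) = 4·6 - (-1)² = 23.
  Sigma^{-1} = (1/det) · [[d, -b], [-b, a]] = [[0.2609, 0.0435],
 [0.0435, 0.1739]].

Step 3 — form the quadratic (x - mu)^T · Sigma^{-1} · (x - mu):
  Sigma^{-1} · (x - mu) = (-0.6522, -0.6087).
  (x - mu)^T · [Sigma^{-1} · (x - mu)] = (-2)·(-0.6522) + (-3)·(-0.6087) = 3.1304.

Step 4 — take square root: d = √(3.1304) ≈ 1.7693.

d(x, mu) = √(3.1304) ≈ 1.7693


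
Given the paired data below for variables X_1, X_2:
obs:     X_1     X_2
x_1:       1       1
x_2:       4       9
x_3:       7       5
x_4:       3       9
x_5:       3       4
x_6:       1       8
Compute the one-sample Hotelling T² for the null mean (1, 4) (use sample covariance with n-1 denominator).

Step 1 — sample mean vector:
  mean(X_1) = (1 + 4 + 7 + 3 + 3 + 1) / 6 = 19/6 = 3.1667
  mean(X_2) = (1 + 9 + 5 + 9 + 4 + 8) / 6 = 36/6 = 6
  x̄ = (3.1667, 6),  deviation x̄ - mu_0 = (3.1667, 6) - (1, 4) = (2.1667, 2).

Step 2 — sample covariance matrix, S[i,j] = (1/(n-1)) · Σ_k (x_{k,i} - mean_i) · (x_{k,j} - mean_j), divisor n-1 = 5:
  S[X_1,X_1] = ((-2.1667)·(-2.1667) + (0.8333)·(0.8333) + (3.8333)·(3.8333) + (-0.1667)·(-0.1667) + (-0.1667)·(-0.1667) + (-2.1667)·(-2.1667)) / 5 = 24.8333/5 = 4.9667
  S[X_1,X_2] = ((-2.1667)·(-5) + (0.8333)·(3) + (3.8333)·(-1) + (-0.1667)·(3) + (-0.1667)·(-2) + (-2.1667)·(2)) / 5 = 5/5 = 1
  S[X_2,X_2] = ((-5)·(-5) + (3)·(3) + (-1)·(-1) + (3)·(3) + (-2)·(-2) + (2)·(2)) / 5 = 52/5 = 10.4
  S = [[4.9667, 1],
 [1, 10.4]].

Step 3 — invert S. det(S) = 4.9667·10.4 - (1)² = 50.6533.
  S^{-1} = (1/det) · [[d, -b], [-b, a]] = [[0.2053, -0.0197],
 [-0.0197, 0.0981]].

Step 4 — quadratic form (x̄ - mu_0)^T · S^{-1} · (x̄ - mu_0):
  S^{-1} · (x̄ - mu_0) = (0.4054, 0.1533),
  (x̄ - mu_0)^T · [...] = (2.1667)·(0.4054) + (2)·(0.1533) = 1.185.

Step 5 — scale by n: T² = 6 · 1.185 = 7.1098.

T² ≈ 7.1098


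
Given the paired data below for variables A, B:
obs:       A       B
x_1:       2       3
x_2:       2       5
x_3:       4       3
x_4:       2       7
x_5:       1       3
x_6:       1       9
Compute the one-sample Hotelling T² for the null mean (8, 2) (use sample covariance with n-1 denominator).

Step 1 — sample mean vector:
  mean(A) = (2 + 2 + 4 + 2 + 1 + 1) / 6 = 12/6 = 2
  mean(B) = (3 + 5 + 3 + 7 + 3 + 9) / 6 = 30/6 = 5
  x̄ = (2, 5),  deviation x̄ - mu_0 = (2, 5) - (8, 2) = (-6, 3).

Step 2 — sample covariance matrix, S[i,j] = (1/(n-1)) · Σ_k (x_{k,i} - mean_i) · (x_{k,j} - mean_j), divisor n-1 = 5:
  S[A,A] = ((0)·(0) + (0)·(0) + (2)·(2) + (0)·(0) + (-1)·(-1) + (-1)·(-1)) / 5 = 6/5 = 1.2
  S[A,B] = ((0)·(-2) + (0)·(0) + (2)·(-2) + (0)·(2) + (-1)·(-2) + (-1)·(4)) / 5 = -6/5 = -1.2
  S[B,B] = ((-2)·(-2) + (0)·(0) + (-2)·(-2) + (2)·(2) + (-2)·(-2) + (4)·(4)) / 5 = 32/5 = 6.4
  S = [[1.2, -1.2],
 [-1.2, 6.4]].

Step 3 — invert S. det(S) = 1.2·6.4 - (-1.2)² = 6.24.
  S^{-1} = (1/det) · [[d, -b], [-b, a]] = [[1.0256, 0.1923],
 [0.1923, 0.1923]].

Step 4 — quadratic form (x̄ - mu_0)^T · S^{-1} · (x̄ - mu_0):
  S^{-1} · (x̄ - mu_0) = (-5.5769, -0.5769),
  (x̄ - mu_0)^T · [...] = (-6)·(-5.5769) + (3)·(-0.5769) = 31.7308.

Step 5 — scale by n: T² = 6 · 31.7308 = 190.3846.

T² ≈ 190.3846


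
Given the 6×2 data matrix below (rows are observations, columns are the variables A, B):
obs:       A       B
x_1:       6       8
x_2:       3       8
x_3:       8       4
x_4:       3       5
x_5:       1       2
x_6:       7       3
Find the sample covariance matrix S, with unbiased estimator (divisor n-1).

Step 1 — column means:
  mean(A) = (6 + 3 + 8 + 3 + 1 + 7) / 6 = 28/6 = 4.6667
  mean(B) = (8 + 8 + 4 + 5 + 2 + 3) / 6 = 30/6 = 5

Step 2 — sample covariance S[i,j] = (1/(n-1)) · Σ_k (x_{k,i} - mean_i) · (x_{k,j} - mean_j), with n-1 = 5.
  S[A,A] = ((1.3333)·(1.3333) + (-1.6667)·(-1.6667) + (3.3333)·(3.3333) + (-1.6667)·(-1.6667) + (-3.6667)·(-3.6667) + (2.3333)·(2.3333)) / 5 = 37.3333/5 = 7.4667
  S[A,B] = ((1.3333)·(3) + (-1.6667)·(3) + (3.3333)·(-1) + (-1.6667)·(0) + (-3.6667)·(-3) + (2.3333)·(-2)) / 5 = 2/5 = 0.4
  S[B,B] = ((3)·(3) + (3)·(3) + (-1)·(-1) + (0)·(0) + (-3)·(-3) + (-2)·(-2)) / 5 = 32/5 = 6.4

S is symmetric (S[j,i] = S[i,j]). Assembling:

S = [[7.4667, 0.4],
 [0.4, 6.4]]


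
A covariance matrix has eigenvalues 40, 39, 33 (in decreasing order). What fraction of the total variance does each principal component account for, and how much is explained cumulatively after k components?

Step 1 — total variance = trace(Sigma) = Σ λ_i = 40 + 39 + 33 = 112.

Step 2 — fraction explained by component i = λ_i / Σ λ:
  PC1: 40/112 = 0.3571
  PC2: 39/112 = 0.3482
  PC3: 33/112 = 0.2946

Step 3 — cumulative fraction after k components = (λ_1 + ... + λ_k) / Σ λ:
  k = 1: 40/112 = 0.3571
  k = 2: (40 + 39)/112 = 79/112 = 0.7054
  k = 3: (40 + 39 + 33)/112 = 112/112 = 1

Summary (fraction, with percent):

explained: PC1 0.3571 (35.71%), PC2 0.3482 (34.82%), PC3 0.2946 (29.46%);  cumulative: 0.3571, 0.7054, 1


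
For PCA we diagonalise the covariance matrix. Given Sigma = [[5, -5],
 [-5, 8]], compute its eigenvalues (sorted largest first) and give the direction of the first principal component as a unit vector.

Step 1 — characteristic polynomial of 2×2 Sigma:
  det(Sigma - λI) = λ² - trace · λ + det = 0.
  trace = 5 + 8 = 13, det = 5·8 - (-5)² = 15.
Step 2 — discriminant:
  Δ = trace² - 4·det = 169 - 60 = 109.
Step 3 — eigenvalues:
  λ = (trace ± √Δ)/2 = (13 ± 10.4403)/2,
  λ_1 = 11.7202,  λ_2 = 1.2798.

Step 4 — unit eigenvector for λ_1: solve (Sigma - λ_1 I)v = 0. First row:
  (5 - 11.7202)·v_x + (-5)·v_y = 0, i.e. (-6.7202)·v_x + (-5)·v_y = 0,
  so v ∝ (b, λ_1 - a) = (-5, 6.7202); multiply by -1 so the first entry is positive: u = (5, -6.7202).
  ||u|| = √((5)² + (-6.7202)²) = √(70.1605) ≈ 8.3762,
  v_1 = u/||u|| ≈ (0.5969, -0.8023) (||v_1|| = 1).

λ_1 = 11.7202,  λ_2 = 1.2798;  v_1 ≈ (0.5969, -0.8023)


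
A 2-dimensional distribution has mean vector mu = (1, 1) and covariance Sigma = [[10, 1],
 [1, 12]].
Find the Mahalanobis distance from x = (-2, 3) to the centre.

Step 1 — centre the observation: (x - mu) = (-3, 2).

Step 2 — invert Sigma. det(Sigma) = 10·12 - (1)² = 119.
  Sigma^{-1} = (1/det) · [[d, -b], [-b, a]] = [[0.1008, -0.0084],
 [-0.0084, 0.084]].

Step 3 — form the quadratic (x - mu)^T · Sigma^{-1} · (x - mu):
  Sigma^{-1} · (x - mu) = (-0.3193, 0.1933).
  (x - mu)^T · [Sigma^{-1} · (x - mu)] = (-3)·(-0.3193) + (2)·(0.1933) = 1.3445.

Step 4 — take square root: d = √(1.3445) ≈ 1.1595.

d(x, mu) = √(1.3445) ≈ 1.1595


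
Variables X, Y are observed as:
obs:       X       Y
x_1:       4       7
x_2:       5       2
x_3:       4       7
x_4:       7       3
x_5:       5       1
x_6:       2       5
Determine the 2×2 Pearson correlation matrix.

Step 1 — column means:
  mean(X) = (4 + 5 + 4 + 7 + 5 + 2) / 6 = 27/6 = 4.5
  mean(Y) = (7 + 2 + 7 + 3 + 1 + 5) / 6 = 25/6 = 4.1667

Step 2 — sample variances and covariances s[i,j] = (1/(n-1)) · Σ_k (x_{k,i} - mean_i) · (x_{k,j} - mean_j), with n-1 = 5:
  s[X,X] = ((-0.5)·(-0.5) + (0.5)·(0.5) + (-0.5)·(-0.5) + (2.5)·(2.5) + (0.5)·(0.5) + (-2.5)·(-2.5)) / 5 = 13.5/5 = 2.7
  s[X,Y] = ((-0.5)·(2.8333) + (0.5)·(-2.1667) + (-0.5)·(2.8333) + (2.5)·(-1.1667) + (0.5)·(-3.1667) + (-2.5)·(0.8333)) / 5 = -10.5/5 = -2.1
  s[Y,Y] = ((2.8333)·(2.8333) + (-2.1667)·(-2.1667) + (2.8333)·(2.8333) + (-1.1667)·(-1.1667) + (-3.1667)·(-3.1667) + (0.8333)·(0.8333)) / 5 = 32.8333/5 = 6.5667
  Sample standard deviations s_i = √(s[i,i]):
  s(X) = √(2.7) = 1.6432
  s(Y) = √(6.5667) = 2.5626

Step 3 — r_{ij} = s_{ij} / (s_i · s_j):
  r[X,X] = 1 (diagonal).
  r[X,Y] = -2.1 / (1.6432 · 2.5626) = -2.1 / 4.2107 = -0.4987
  r[Y,Y] = 1 (diagonal).

R is symmetric with unit diagonal. Assembling:

R = [[1, -0.4987],
 [-0.4987, 1]]


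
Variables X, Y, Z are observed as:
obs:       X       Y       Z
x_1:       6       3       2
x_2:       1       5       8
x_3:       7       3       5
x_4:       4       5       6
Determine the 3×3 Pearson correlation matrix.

Step 1 — column means:
  mean(X) = (6 + 1 + 7 + 4) / 4 = 18/4 = 4.5
  mean(Y) = (3 + 5 + 3 + 5) / 4 = 16/4 = 4
  mean(Z) = (2 + 8 + 5 + 6) / 4 = 21/4 = 5.25

Step 2 — sample variances and covariances s[i,j] = (1/(n-1)) · Σ_k (x_{k,i} - mean_i) · (x_{k,j} - mean_j), with n-1 = 3:
  s[X,X] = ((1.5)·(1.5) + (-3.5)·(-3.5) + (2.5)·(2.5) + (-0.5)·(-0.5)) / 3 = 21/3 = 7
  s[X,Y] = ((1.5)·(-1) + (-3.5)·(1) + (2.5)·(-1) + (-0.5)·(1)) / 3 = -8/3 = -2.6667
  s[X,Z] = ((1.5)·(-3.25) + (-3.5)·(2.75) + (2.5)·(-0.25) + (-0.5)·(0.75)) / 3 = -15.5/3 = -5.1667
  s[Y,Y] = ((-1)·(-1) + (1)·(1) + (-1)·(-1) + (1)·(1)) / 3 = 4/3 = 1.3333
  s[Y,Z] = ((-1)·(-3.25) + (1)·(2.75) + (-1)·(-0.25) + (1)·(0.75)) / 3 = 7/3 = 2.3333
  s[Z,Z] = ((-3.25)·(-3.25) + (2.75)·(2.75) + (-0.25)·(-0.25) + (0.75)·(0.75)) / 3 = 18.75/3 = 6.25
  Sample standard deviations s_i = √(s[i,i]):
  s(X) = √(7) = 2.6458
  s(Y) = √(1.3333) = 1.1547
  s(Z) = √(6.25) = 2.5

Step 3 — r_{ij} = s_{ij} / (s_i · s_j):
  r[X,X] = 1 (diagonal).
  r[X,Y] = -2.6667 / (2.6458 · 1.1547) = -2.6667 / 3.0551 = -0.8729
  r[X,Z] = -5.1667 / (2.6458 · 2.5) = -5.1667 / 6.6144 = -0.7811
  r[Y,Y] = 1 (diagonal).
  r[Y,Z] = 2.3333 / (1.1547 · 2.5) = 2.3333 / 2.8868 = 0.8083
  r[Z,Z] = 1 (diagonal).

R is symmetric with unit diagonal. Assembling:

R = [[1, -0.8729, -0.7811],
 [-0.8729, 1, 0.8083],
 [-0.7811, 0.8083, 1]]


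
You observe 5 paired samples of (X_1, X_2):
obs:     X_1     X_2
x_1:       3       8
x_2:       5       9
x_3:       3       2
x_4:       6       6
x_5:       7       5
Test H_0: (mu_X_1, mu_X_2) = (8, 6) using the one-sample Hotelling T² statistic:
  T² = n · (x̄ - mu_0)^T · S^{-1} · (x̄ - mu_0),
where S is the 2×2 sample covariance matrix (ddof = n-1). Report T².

Step 1 — sample mean vector:
  mean(X_1) = (3 + 5 + 3 + 6 + 7) / 5 = 24/5 = 4.8
  mean(X_2) = (8 + 9 + 2 + 6 + 5) / 5 = 30/5 = 6
  x̄ = (4.8, 6),  deviation x̄ - mu_0 = (4.8, 6) - (8, 6) = (-3.2, 0).

Step 2 — sample covariance matrix, S[i,j] = (1/(n-1)) · Σ_k (x_{k,i} - mean_i) · (x_{k,j} - mean_j), divisor n-1 = 4:
  S[X_1,X_1] = ((-1.8)·(-1.8) + (0.2)·(0.2) + (-1.8)·(-1.8) + (1.2)·(1.2) + (2.2)·(2.2)) / 4 = 12.8/4 = 3.2
  S[X_1,X_2] = ((-1.8)·(2) + (0.2)·(3) + (-1.8)·(-4) + (1.2)·(0) + (2.2)·(-1)) / 4 = 2/4 = 0.5
  S[X_2,X_2] = ((2)·(2) + (3)·(3) + (-4)·(-4) + (0)·(0) + (-1)·(-1)) / 4 = 30/4 = 7.5
  S = [[3.2, 0.5],
 [0.5, 7.5]].

Step 3 — invert S. det(S) = 3.2·7.5 - (0.5)² = 23.75.
  S^{-1} = (1/det) · [[d, -b], [-b, a]] = [[0.3158, -0.0211],
 [-0.0211, 0.1347]].

Step 4 — quadratic form (x̄ - mu_0)^T · S^{-1} · (x̄ - mu_0):
  S^{-1} · (x̄ - mu_0) = (-1.0105, 0.0674),
  (x̄ - mu_0)^T · [...] = (-3.2)·(-1.0105) + (0)·(0.0674) = 3.2337.

Step 5 — scale by n: T² = 5 · 3.2337 = 16.1684.

T² ≈ 16.1684


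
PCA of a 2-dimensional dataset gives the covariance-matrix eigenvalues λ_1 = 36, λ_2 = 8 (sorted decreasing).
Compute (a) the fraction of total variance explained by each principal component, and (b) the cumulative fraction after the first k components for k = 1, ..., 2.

Step 1 — total variance = trace(Sigma) = Σ λ_i = 36 + 8 = 44.

Step 2 — fraction explained by component i = λ_i / Σ λ:
  PC1: 36/44 = 0.8182
  PC2: 8/44 = 0.1818

Step 3 — cumulative fraction after k components = (λ_1 + ... + λ_k) / Σ λ:
  k = 1: 36/44 = 0.8182
  k = 2: (36 + 8)/44 = 44/44 = 1

Summary (fraction, with percent):

explained: PC1 0.8182 (81.82%), PC2 0.1818 (18.18%);  cumulative: 0.8182, 1


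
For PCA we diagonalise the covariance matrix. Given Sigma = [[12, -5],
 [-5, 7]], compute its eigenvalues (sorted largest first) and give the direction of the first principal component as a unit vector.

Step 1 — characteristic polynomial of 2×2 Sigma:
  det(Sigma - λI) = λ² - trace · λ + det = 0.
  trace = 12 + 7 = 19, det = 12·7 - (-5)² = 59.
Step 2 — discriminant:
  Δ = trace² - 4·det = 361 - 236 = 125.
Step 3 — eigenvalues:
  λ = (trace ± √Δ)/2 = (19 ± 11.1803)/2,
  λ_1 = 15.0902,  λ_2 = 3.9098.

Step 4 — unit eigenvector for λ_1: solve (Sigma - λ_1 I)v = 0. First row:
  (12 - 15.0902)·v_x + (-5)·v_y = 0, i.e. (-3.0902)·v_x + (-5)·v_y = 0,
  so v ∝ (b, λ_1 - a) = (-5, 3.0902); multiply by -1 so the first entry is positive: u = (5, -3.0902).
  ||u|| = √((5)² + (-3.0902)²) = √(34.5492) ≈ 5.8779,
  v_1 = u/||u|| ≈ (0.8507, -0.5257) (||v_1|| = 1).

λ_1 = 15.0902,  λ_2 = 3.9098;  v_1 ≈ (0.8507, -0.5257)


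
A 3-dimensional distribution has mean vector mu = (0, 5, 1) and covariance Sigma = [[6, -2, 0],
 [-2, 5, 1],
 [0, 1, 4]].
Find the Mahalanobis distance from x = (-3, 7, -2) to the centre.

Step 1 — centre the observation: (x - mu) = (-3, 2, -3).

Step 2 — invert Sigma (cofactor / det for 3×3, or solve directly):
  Sigma^{-1} = [[0.1939, 0.0816, -0.0204],
 [0.0816, 0.2449, -0.0612],
 [-0.0204, -0.0612, 0.2653]].

Step 3 — form the quadratic (x - mu)^T · Sigma^{-1} · (x - mu):
  Sigma^{-1} · (x - mu) = (-0.3571, 0.4286, -0.8571).
  (x - mu)^T · [Sigma^{-1} · (x - mu)] = (-3)·(-0.3571) + (2)·(0.4286) + (-3)·(-0.8571) = 4.5.

Step 4 — take square root: d = √(4.5) ≈ 2.1213.

d(x, mu) = √(4.5) ≈ 2.1213


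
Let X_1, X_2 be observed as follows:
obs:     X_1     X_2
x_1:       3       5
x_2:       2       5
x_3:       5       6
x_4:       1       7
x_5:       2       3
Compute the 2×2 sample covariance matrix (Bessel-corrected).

Step 1 — column means:
  mean(X_1) = (3 + 2 + 5 + 1 + 2) / 5 = 13/5 = 2.6
  mean(X_2) = (5 + 5 + 6 + 7 + 3) / 5 = 26/5 = 5.2

Step 2 — sample covariance S[i,j] = (1/(n-1)) · Σ_k (x_{k,i} - mean_i) · (x_{k,j} - mean_j), with n-1 = 4.
  S[X_1,X_1] = ((0.4)·(0.4) + (-0.6)·(-0.6) + (2.4)·(2.4) + (-1.6)·(-1.6) + (-0.6)·(-0.6)) / 4 = 9.2/4 = 2.3
  S[X_1,X_2] = ((0.4)·(-0.2) + (-0.6)·(-0.2) + (2.4)·(0.8) + (-1.6)·(1.8) + (-0.6)·(-2.2)) / 4 = 0.4/4 = 0.1
  S[X_2,X_2] = ((-0.2)·(-0.2) + (-0.2)·(-0.2) + (0.8)·(0.8) + (1.8)·(1.8) + (-2.2)·(-2.2)) / 4 = 8.8/4 = 2.2

S is symmetric (S[j,i] = S[i,j]). Assembling:

S = [[2.3, 0.1],
 [0.1, 2.2]]


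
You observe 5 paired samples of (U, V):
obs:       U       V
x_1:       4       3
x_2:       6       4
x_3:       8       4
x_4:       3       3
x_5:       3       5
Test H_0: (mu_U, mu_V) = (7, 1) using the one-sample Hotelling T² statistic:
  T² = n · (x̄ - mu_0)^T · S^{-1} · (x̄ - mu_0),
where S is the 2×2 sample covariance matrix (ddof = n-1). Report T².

Step 1 — sample mean vector:
  mean(U) = (4 + 6 + 8 + 3 + 3) / 5 = 24/5 = 4.8
  mean(V) = (3 + 4 + 4 + 3 + 5) / 5 = 19/5 = 3.8
  x̄ = (4.8, 3.8),  deviation x̄ - mu_0 = (4.8, 3.8) - (7, 1) = (-2.2, 2.8).

Step 2 — sample covariance matrix, S[i,j] = (1/(n-1)) · Σ_k (x_{k,i} - mean_i) · (x_{k,j} - mean_j), divisor n-1 = 4:
  S[U,U] = ((-0.8)·(-0.8) + (1.2)·(1.2) + (3.2)·(3.2) + (-1.8)·(-1.8) + (-1.8)·(-1.8)) / 4 = 18.8/4 = 4.7
  S[U,V] = ((-0.8)·(-0.8) + (1.2)·(0.2) + (3.2)·(0.2) + (-1.8)·(-0.8) + (-1.8)·(1.2)) / 4 = 0.8/4 = 0.2
  S[V,V] = ((-0.8)·(-0.8) + (0.2)·(0.2) + (0.2)·(0.2) + (-0.8)·(-0.8) + (1.2)·(1.2)) / 4 = 2.8/4 = 0.7
  S = [[4.7, 0.2],
 [0.2, 0.7]].

Step 3 — invert S. det(S) = 4.7·0.7 - (0.2)² = 3.25.
  S^{-1} = (1/det) · [[d, -b], [-b, a]] = [[0.2154, -0.0615],
 [-0.0615, 1.4462]].

Step 4 — quadratic form (x̄ - mu_0)^T · S^{-1} · (x̄ - mu_0):
  S^{-1} · (x̄ - mu_0) = (-0.6462, 4.1846),
  (x̄ - mu_0)^T · [...] = (-2.2)·(-0.6462) + (2.8)·(4.1846) = 13.1385.

Step 5 — scale by n: T² = 5 · 13.1385 = 65.6923.

T² ≈ 65.6923


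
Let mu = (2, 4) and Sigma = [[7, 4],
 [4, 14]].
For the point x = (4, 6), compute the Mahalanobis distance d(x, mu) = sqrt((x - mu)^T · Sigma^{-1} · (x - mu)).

Step 1 — centre the observation: (x - mu) = (2, 2).

Step 2 — invert Sigma. det(Sigma) = 7·14 - (4)² = 82.
  Sigma^{-1} = (1/det) · [[d, -b], [-b, a]] = [[0.1707, -0.0488],
 [-0.0488, 0.0854]].

Step 3 — form the quadratic (x - mu)^T · Sigma^{-1} · (x - mu):
  Sigma^{-1} · (x - mu) = (0.2439, 0.0732).
  (x - mu)^T · [Sigma^{-1} · (x - mu)] = (2)·(0.2439) + (2)·(0.0732) = 0.6341.

Step 4 — take square root: d = √(0.6341) ≈ 0.7963.

d(x, mu) = √(0.6341) ≈ 0.7963
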